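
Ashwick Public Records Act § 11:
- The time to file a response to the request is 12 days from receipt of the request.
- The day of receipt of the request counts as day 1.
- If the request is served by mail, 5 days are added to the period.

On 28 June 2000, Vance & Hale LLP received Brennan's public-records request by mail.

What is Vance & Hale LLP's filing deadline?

July 14, 2000

Counting 28 June 2000 as day 1, day 12 is July 9, 2000.
Service was by mail, adding 5 days: July 9, 2000 + 5 days = July 14, 2000.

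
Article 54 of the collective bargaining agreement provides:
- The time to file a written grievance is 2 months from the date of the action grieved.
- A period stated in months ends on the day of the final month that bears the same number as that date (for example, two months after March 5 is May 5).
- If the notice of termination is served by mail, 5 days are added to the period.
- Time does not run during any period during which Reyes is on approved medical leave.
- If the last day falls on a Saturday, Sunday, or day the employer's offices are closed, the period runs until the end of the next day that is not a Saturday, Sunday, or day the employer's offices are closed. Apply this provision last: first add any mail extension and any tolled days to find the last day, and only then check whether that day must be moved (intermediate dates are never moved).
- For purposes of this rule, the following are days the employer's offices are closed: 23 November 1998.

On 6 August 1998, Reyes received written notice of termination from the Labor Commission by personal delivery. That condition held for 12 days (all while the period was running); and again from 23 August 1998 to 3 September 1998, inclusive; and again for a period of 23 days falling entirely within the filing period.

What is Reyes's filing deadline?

November 24, 1998

2 months after 6 August 1998 is October 6, 1998.
Service was not by mail, so no mail extension applies.
Tolling adds 12 days: October 6, 1998 + 12 days = October 18, 1998.
From August 23, 1998 through September 3, 1998 inclusive is 12 days; tolling adds 12 days: October 18, 1998 + 12 days = October 30, 1998.
Tolling adds 23 days: October 30, 1998 + 23 days = November 22, 1998.
November 22, 1998 is Sunday; November 23, 1998 is a listed holiday. The next qualifying day is November 24, 1998.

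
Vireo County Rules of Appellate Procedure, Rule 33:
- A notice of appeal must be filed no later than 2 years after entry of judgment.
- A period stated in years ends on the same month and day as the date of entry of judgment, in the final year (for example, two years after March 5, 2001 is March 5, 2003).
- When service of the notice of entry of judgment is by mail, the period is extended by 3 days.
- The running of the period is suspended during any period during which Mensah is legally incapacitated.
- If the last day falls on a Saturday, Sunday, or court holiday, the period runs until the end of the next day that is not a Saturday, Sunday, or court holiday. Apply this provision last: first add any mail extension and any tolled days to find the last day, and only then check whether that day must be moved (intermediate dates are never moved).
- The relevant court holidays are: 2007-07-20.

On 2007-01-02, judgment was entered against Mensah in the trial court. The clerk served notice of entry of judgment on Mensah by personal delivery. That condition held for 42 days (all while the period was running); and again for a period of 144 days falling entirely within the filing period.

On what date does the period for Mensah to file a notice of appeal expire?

2 years after 2007-01-02 is January 2, 2009.
Service was not by mail, so no mail extension applies.
Tolling adds 42 days: January 2, 2009 + 42 days = February 13, 2009.
Tolling adds 144 days: February 13, 2009 + 144 days = July 7, 2009.
July 7, 2009 is a Tuesday and not a court holiday, so no extension applies.

July 7, 2009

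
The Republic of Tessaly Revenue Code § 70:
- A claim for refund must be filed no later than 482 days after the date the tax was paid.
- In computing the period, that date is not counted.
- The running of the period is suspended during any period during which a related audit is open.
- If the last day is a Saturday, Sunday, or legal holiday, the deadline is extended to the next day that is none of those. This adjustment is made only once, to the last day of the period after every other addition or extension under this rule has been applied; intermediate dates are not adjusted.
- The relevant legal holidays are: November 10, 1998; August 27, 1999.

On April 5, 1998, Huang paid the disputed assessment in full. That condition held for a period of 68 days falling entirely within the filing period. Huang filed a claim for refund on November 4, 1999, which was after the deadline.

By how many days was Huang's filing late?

28 days

482 days after April 5, 1998 is July 31, 1999.
Tolling adds 68 days: July 31, 1999 + 68 days = October 7, 1999.
October 7, 1999 is a Thursday and not a legal holiday, so no extension applies.
The deadline is October 7, 1999; from October 7, 1999 to November 4, 1999 is 28 days.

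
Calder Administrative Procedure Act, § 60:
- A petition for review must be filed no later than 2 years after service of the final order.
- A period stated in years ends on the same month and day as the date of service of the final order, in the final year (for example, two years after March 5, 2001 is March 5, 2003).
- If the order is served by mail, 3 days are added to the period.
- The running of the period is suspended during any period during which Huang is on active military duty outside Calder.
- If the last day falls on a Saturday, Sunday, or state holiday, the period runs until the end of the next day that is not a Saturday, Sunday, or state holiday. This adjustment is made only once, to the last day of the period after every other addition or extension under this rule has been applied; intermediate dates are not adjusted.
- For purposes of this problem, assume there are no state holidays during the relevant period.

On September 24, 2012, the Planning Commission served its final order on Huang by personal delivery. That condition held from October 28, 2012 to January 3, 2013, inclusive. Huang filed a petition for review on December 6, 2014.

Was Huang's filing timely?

2 years after September 24, 2012 is September 24, 2014.
Service was not by mail, so no mail extension applies.
From October 28, 2012 through January 3, 2013 inclusive is 68 days; tolling adds 68 days: September 24, 2014 + 68 days = December 1, 2014.
December 1, 2014 is a Monday and not a state holiday, so no extension applies.
The deadline is December 1, 2014; the filing on December 6, 2014 is after that date.

No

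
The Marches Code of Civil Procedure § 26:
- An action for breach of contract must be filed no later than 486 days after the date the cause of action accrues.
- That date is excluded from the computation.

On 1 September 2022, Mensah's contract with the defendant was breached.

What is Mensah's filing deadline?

December 31, 2023

486 days after 1 September 2022 is December 31, 2023.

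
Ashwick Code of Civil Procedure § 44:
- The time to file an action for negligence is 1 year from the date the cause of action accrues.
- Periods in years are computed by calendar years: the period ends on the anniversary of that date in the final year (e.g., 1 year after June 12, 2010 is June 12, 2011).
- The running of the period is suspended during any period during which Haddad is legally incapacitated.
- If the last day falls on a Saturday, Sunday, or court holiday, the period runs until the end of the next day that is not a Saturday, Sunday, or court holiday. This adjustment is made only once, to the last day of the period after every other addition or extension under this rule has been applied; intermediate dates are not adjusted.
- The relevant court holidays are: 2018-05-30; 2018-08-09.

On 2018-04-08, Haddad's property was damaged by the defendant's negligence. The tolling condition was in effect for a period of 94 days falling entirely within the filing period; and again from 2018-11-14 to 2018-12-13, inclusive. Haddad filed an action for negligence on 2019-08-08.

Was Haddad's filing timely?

1 year after 2018-04-08 is April 8, 2019.
Tolling adds 94 days: April 8, 2019 + 94 days = July 11, 2019.
From November 14, 2018 through December 13, 2018 inclusive is 30 days; tolling adds 30 days: July 11, 2019 + 30 days = August 10, 2019.
August 10, 2019 is Saturday; August 11, 2019 is Sunday. The next qualifying day is August 12, 2019.
The deadline is August 12, 2019; the filing on August 8, 2019 is on or before that date.

Yes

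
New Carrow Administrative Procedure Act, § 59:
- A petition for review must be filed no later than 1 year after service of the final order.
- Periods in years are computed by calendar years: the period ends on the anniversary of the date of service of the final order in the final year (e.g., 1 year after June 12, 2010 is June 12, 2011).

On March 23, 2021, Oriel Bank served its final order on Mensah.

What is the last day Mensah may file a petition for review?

March 23, 2022

1 year after March 23, 2021 is March 23, 2022.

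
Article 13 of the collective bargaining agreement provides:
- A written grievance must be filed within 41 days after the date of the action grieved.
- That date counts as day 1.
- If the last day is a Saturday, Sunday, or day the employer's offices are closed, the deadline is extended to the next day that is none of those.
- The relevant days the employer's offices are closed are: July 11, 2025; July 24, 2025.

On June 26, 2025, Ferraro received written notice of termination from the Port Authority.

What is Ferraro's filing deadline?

Counting June 26, 2025 as day 1, day 41 is August 5, 2025.
August 5, 2025 is a Tuesday and not a day the employer's offices are closed, so no extension applies.

August 5, 2025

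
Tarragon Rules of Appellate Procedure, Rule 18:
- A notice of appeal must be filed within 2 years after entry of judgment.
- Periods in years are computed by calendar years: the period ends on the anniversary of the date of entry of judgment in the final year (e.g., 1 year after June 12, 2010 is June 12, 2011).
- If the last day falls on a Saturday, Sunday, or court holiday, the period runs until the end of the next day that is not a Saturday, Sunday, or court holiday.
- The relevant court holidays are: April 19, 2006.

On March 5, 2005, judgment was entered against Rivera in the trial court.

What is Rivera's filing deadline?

2 years after March 5, 2005 is March 5, 2007.
March 5, 2007 is a Monday and not a court holiday, so no extension applies.

March 5, 2007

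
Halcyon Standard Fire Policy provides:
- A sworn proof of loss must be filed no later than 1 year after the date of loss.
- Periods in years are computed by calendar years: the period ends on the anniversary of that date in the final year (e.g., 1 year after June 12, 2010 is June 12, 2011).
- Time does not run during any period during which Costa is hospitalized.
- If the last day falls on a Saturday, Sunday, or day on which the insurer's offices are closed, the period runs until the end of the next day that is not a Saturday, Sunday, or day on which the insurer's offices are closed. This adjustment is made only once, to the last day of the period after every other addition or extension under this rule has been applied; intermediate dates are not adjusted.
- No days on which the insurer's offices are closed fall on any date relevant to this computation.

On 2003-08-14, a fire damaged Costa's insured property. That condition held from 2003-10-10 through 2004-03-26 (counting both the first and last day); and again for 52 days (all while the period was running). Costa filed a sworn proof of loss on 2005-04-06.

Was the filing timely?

No

1 year after 2003-08-14 is August 14, 2004.
From October 10, 2003 through March 26, 2004 inclusive is 169 days; tolling adds 169 days: August 14, 2004 + 169 days = January 30, 2005.
Tolling adds 52 days: January 30, 2005 + 52 days = March 23, 2005.
March 23, 2005 is a Wednesday and not a day on which the insurer's offices are closed, so no extension applies.
The deadline is March 23, 2005; the filing on April 6, 2005 is after that date.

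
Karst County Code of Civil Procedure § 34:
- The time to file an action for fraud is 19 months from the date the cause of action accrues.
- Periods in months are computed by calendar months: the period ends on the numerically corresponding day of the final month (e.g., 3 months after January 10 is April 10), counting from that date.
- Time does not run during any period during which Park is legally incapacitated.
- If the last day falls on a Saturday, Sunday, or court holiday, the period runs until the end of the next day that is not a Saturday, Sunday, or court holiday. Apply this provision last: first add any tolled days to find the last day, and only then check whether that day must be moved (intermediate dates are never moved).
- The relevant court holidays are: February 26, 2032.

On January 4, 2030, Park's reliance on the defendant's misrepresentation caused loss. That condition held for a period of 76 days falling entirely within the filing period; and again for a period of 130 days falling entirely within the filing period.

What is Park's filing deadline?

February 27, 2032

19 months after January 4, 2030 is August 4, 2031.
Tolling adds 76 days: August 4, 2031 + 76 days = October 19, 2031.
Tolling adds 130 days: October 19, 2031 + 130 days = February 26, 2032.
February 26, 2032 is a listed holiday. The next qualifying day is February 27, 2032.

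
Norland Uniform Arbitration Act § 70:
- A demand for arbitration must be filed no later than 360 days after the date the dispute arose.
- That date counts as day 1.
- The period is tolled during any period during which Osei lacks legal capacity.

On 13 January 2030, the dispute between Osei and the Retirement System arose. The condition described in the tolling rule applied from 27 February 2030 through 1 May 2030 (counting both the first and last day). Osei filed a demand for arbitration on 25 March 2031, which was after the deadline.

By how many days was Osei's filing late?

Counting 13 January 2030 as day 1, day 360 is January 7, 2031.
From February 27, 2030 through May 1, 2030 inclusive is 64 days; tolling adds 64 days: January 7, 2031 + 64 days = March 12, 2031.
The deadline is March 12, 2031; from March 12, 2031 to March 25, 2031 is 13 days.

13 days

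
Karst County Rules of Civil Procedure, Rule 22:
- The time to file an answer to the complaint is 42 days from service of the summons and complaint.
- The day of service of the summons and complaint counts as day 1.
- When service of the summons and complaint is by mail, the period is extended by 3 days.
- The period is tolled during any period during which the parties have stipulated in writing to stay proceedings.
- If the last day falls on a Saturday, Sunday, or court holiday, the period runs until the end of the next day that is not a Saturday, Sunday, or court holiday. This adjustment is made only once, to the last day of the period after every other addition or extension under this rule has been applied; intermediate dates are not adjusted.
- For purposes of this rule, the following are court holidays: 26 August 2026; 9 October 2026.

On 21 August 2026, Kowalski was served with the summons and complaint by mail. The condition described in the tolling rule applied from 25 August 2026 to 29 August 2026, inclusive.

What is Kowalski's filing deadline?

October 12, 2026

Counting 21 August 2026 as day 1, day 42 is October 1, 2026.
Service was by mail, adding 3 days: October 1, 2026 + 3 days = October 4, 2026.
From August 25, 2026 through August 29, 2026 inclusive is 5 days; tolling adds 5 days: October 4, 2026 + 5 days = October 9, 2026.
October 9, 2026 is a listed holiday; October 10, 2026 is Saturday; October 11, 2026 is Sunday. The next qualifying day is October 12, 2026.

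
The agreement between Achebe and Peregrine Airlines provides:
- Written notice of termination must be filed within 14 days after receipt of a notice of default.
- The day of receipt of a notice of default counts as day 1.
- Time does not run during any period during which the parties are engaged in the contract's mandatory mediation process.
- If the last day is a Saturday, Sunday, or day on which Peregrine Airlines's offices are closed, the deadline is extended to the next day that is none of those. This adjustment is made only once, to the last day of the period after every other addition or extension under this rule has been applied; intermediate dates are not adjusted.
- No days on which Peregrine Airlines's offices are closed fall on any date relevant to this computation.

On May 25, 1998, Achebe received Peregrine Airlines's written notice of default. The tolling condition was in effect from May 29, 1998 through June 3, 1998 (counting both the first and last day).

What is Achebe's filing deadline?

June 15, 1998

Counting May 25, 1998 as day 1, day 14 is June 7, 1998.
From May 29, 1998 through June 3, 1998 inclusive is 6 days; tolling adds 6 days: June 7, 1998 + 6 days = June 13, 1998.
June 13, 1998 is Saturday; June 14, 1998 is Sunday. The next qualifying day is June 15, 1998.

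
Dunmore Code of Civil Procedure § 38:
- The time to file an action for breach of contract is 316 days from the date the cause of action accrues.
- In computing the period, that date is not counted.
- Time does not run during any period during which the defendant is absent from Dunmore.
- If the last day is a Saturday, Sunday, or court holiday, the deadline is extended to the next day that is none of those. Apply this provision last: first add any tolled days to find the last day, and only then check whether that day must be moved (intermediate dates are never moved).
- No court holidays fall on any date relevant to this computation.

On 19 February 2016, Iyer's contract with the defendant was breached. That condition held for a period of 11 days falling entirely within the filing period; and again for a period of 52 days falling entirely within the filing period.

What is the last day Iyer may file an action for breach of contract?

316 days after 19 February 2016 is December 31, 2016.
Tolling adds 11 days: December 31, 2016 + 11 days = January 11, 2017.
Tolling adds 52 days: January 11, 2017 + 52 days = March 4, 2017.
March 4, 2017 is Saturday; March 5, 2017 is Sunday. The next qualifying day is March 6, 2017.

March 6, 2017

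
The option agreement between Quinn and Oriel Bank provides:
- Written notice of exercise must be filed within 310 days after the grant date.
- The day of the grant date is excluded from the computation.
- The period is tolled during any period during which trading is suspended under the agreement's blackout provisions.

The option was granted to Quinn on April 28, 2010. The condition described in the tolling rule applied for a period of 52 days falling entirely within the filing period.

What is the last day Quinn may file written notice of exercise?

310 days after April 28, 2010 is March 4, 2011.
Tolling adds 52 days: March 4, 2011 + 52 days = April 25, 2011.

April 25, 2011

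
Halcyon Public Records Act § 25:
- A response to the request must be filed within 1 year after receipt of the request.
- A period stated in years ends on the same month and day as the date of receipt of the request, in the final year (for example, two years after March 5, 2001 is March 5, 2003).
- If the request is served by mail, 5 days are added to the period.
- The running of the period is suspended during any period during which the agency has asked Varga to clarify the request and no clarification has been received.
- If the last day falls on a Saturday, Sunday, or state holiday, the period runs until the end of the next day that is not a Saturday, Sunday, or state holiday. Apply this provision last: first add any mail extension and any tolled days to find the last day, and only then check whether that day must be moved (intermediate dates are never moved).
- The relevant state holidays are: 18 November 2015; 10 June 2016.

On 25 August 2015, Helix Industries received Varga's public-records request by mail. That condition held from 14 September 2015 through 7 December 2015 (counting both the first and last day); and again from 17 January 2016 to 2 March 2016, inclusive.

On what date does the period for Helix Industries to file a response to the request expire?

1 year after 25 August 2015 is August 25, 2016.
Service was by mail, adding 5 days: August 25, 2016 + 5 days = August 30, 2016.
From September 14, 2015 through December 7, 2015 inclusive is 85 days; tolling adds 85 days: August 30, 2016 + 85 days = November 23, 2016.
From January 17, 2016 through March 2, 2016 inclusive is 46 days; tolling adds 46 days: November 23, 2016 + 46 days = January 8, 2017.
January 8, 2017 is Sunday. The next qualifying day is January 9, 2017.

January 9, 2017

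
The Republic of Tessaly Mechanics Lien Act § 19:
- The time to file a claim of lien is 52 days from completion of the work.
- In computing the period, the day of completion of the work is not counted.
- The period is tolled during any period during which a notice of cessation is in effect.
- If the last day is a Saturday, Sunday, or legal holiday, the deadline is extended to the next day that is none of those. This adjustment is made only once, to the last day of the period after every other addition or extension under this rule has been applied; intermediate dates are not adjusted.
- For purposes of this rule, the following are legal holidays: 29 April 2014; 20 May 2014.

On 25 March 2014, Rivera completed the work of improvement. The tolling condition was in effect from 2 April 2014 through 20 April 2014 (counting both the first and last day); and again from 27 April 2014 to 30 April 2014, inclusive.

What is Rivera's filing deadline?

June 9, 2014

52 days after 25 March 2014 is May 16, 2014.
From April 2, 2014 through April 20, 2014 inclusive is 19 days; tolling adds 19 days: May 16, 2014 + 19 days = June 4, 2014.
From April 27, 2014 through April 30, 2014 inclusive is 4 days; tolling adds 4 days: June 4, 2014 + 4 days = June 8, 2014.
June 8, 2014 is Sunday. The next qualifying day is June 9, 2014.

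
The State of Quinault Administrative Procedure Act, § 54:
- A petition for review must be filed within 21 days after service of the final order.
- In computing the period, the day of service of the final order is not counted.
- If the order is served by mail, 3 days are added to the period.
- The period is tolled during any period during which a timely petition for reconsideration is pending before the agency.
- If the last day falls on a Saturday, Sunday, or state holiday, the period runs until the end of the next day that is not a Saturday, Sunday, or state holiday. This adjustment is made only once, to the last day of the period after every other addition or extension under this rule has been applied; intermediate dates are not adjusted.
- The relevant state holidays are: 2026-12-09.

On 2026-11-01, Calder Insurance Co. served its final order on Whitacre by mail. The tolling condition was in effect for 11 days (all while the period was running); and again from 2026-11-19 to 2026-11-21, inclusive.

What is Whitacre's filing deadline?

December 10, 2026

21 days after 2026-11-01 is November 22, 2026.
Service was by mail, adding 3 days: November 22, 2026 + 3 days = November 25, 2026.
Tolling adds 11 days: November 25, 2026 + 11 days = December 6, 2026.
From November 19, 2026 through November 21, 2026 inclusive is 3 days; tolling adds 3 days: December 6, 2026 + 3 days = December 9, 2026.
December 9, 2026 is a listed holiday. The next qualifying day is December 10, 2026.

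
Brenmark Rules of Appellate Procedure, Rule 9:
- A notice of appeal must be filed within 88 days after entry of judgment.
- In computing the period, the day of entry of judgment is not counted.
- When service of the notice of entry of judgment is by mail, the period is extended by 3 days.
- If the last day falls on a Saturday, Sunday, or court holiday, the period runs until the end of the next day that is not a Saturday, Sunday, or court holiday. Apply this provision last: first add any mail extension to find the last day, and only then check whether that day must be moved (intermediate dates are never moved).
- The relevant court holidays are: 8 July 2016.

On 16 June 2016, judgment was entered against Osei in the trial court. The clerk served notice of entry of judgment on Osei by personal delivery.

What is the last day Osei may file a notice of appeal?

September 12, 2016

88 days after 16 June 2016 is September 12, 2016.
Service was not by mail, so no mail extension applies.
September 12, 2016 is a Monday and not a court holiday, so no extension applies.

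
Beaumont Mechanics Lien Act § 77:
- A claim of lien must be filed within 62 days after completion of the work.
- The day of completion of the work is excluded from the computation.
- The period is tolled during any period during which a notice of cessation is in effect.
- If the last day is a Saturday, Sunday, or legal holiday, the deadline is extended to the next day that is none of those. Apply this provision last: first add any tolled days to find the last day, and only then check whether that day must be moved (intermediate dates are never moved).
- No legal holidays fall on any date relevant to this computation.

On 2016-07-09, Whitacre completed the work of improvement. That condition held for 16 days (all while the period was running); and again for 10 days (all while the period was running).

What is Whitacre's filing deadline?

October 5, 2016

62 days after 2016-07-09 is September 9, 2016.
Tolling adds 16 days: September 9, 2016 + 16 days = September 25, 2016.
Tolling adds 10 days: September 25, 2016 + 10 days = October 5, 2016.
October 5, 2016 is a Wednesday and not a legal holiday, so no extension applies.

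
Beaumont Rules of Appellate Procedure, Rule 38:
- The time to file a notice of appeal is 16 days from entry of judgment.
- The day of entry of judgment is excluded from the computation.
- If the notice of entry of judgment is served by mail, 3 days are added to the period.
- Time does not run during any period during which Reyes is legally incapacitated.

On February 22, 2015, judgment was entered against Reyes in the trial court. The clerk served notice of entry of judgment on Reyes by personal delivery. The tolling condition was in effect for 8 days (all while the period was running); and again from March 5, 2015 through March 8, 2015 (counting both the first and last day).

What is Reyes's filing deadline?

16 days after February 22, 2015 is March 10, 2015.
Service was not by mail, so no mail extension applies.
Tolling adds 8 days: March 10, 2015 + 8 days = March 18, 2015.
From March 5, 2015 through March 8, 2015 inclusive is 4 days; tolling adds 4 days: March 18, 2015 + 4 days = March 22, 2015.

March 22, 2015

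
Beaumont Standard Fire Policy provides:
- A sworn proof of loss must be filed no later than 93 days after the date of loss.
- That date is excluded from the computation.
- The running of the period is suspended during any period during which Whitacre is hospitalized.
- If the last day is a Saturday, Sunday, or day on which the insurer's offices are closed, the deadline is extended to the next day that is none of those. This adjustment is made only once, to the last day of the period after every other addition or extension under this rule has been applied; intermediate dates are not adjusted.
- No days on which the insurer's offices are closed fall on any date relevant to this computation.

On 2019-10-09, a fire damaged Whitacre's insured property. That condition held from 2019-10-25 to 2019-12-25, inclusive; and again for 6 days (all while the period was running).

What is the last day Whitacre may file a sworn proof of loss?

March 18, 2020

93 days after 2019-10-09 is January 10, 2020.
From October 25, 2019 through December 25, 2019 inclusive is 62 days; tolling adds 62 days: January 10, 2020 + 62 days = March 12, 2020.
Tolling adds 6 days: March 12, 2020 + 6 days = March 18, 2020.
March 18, 2020 is a Wednesday and not a day on which the insurer's offices are closed, so no extension applies.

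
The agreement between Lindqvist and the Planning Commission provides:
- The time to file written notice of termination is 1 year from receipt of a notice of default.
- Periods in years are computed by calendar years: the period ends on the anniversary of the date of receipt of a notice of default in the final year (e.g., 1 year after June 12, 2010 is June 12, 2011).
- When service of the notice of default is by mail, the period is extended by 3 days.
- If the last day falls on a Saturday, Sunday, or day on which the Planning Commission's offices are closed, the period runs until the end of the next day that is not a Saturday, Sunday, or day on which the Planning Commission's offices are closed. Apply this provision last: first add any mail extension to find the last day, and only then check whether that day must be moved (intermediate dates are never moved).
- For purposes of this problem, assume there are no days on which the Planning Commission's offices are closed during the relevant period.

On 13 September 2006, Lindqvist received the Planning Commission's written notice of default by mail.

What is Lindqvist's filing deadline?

1 year after 13 September 2006 is September 13, 2007.
Service was by mail, adding 3 days: September 13, 2007 + 3 days = September 16, 2007.
September 16, 2007 is Sunday. The next qualifying day is September 17, 2007.

September 17, 2007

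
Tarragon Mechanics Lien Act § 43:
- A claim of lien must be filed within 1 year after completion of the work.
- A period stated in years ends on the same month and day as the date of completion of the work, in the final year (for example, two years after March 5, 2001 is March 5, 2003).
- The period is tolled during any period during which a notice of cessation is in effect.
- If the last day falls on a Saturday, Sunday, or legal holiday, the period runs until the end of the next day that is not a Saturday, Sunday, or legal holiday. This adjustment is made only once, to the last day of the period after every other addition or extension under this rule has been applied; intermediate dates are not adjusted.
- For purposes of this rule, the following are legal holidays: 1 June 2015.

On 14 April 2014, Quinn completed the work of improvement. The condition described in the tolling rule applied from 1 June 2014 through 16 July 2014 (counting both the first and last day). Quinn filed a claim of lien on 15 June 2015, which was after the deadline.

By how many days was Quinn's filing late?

1 year after 14 April 2014 is April 14, 2015.
From June 1, 2014 through July 16, 2014 inclusive is 46 days; tolling adds 46 days: April 14, 2015 + 46 days = May 30, 2015.
May 30, 2015 is Saturday; May 31, 2015 is Sunday; June 1, 2015 is a listed holiday. The next qualifying day is June 2, 2015.
The deadline is June 2, 2015; from June 2, 2015 to June 15, 2015 is 13 days.

13 days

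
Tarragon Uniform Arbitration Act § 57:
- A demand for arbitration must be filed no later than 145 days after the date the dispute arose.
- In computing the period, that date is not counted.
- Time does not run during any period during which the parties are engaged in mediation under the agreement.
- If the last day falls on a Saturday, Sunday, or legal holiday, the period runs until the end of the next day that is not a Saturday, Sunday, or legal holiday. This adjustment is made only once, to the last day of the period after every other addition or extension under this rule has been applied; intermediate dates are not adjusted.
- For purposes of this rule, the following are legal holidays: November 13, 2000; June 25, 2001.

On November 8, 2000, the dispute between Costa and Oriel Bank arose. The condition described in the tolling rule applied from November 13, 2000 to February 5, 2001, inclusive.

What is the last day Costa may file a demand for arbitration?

June 26, 2001

145 days after November 8, 2000 is April 2, 2001.
From November 13, 2000 through February 5, 2001 inclusive is 85 days; tolling adds 85 days: April 2, 2001 + 85 days = June 26, 2001.
June 26, 2001 is a Tuesday and not a legal holiday, so no extension applies.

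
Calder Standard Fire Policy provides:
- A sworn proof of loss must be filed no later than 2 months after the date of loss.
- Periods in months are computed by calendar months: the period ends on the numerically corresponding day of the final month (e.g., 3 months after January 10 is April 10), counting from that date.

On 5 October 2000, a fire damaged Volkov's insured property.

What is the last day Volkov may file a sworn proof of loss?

2 months after 5 October 2000 is December 5, 2000.

December 5, 2000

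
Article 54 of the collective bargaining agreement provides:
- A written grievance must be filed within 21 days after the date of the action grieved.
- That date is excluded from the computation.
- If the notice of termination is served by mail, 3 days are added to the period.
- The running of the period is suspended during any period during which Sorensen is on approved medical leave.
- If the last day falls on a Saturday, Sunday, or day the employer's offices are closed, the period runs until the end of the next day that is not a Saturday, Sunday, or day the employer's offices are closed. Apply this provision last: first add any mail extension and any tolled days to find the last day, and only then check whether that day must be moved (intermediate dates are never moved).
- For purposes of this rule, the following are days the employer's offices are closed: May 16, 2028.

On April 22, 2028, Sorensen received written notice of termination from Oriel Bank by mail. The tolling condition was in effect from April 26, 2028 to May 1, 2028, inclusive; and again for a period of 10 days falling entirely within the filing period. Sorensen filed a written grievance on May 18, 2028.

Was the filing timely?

21 days after April 22, 2028 is May 13, 2028.
Service was by mail, adding 3 days: May 13, 2028 + 3 days = May 16, 2028.
From April 26, 2028 through May 1, 2028 inclusive is 6 days; tolling adds 6 days: May 16, 2028 + 6 days = May 22, 2028.
Tolling adds 10 days: May 22, 2028 + 10 days = June 1, 2028.
June 1, 2028 is a Thursday and not a day the employer's offices are closed, so no extension applies.
The deadline is June 1, 2028; the filing on May 18, 2028 is on or before that date.

Yes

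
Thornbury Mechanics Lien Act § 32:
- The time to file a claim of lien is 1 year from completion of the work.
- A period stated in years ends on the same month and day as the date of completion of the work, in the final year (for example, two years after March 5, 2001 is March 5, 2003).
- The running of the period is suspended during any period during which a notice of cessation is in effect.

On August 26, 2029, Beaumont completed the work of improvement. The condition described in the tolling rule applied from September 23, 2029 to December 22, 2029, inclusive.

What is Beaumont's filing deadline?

1 year after August 26, 2029 is August 26, 2030.
From September 23, 2029 through December 22, 2029 inclusive is 91 days; tolling adds 91 days: August 26, 2030 + 91 days = November 25, 2030.

November 25, 2030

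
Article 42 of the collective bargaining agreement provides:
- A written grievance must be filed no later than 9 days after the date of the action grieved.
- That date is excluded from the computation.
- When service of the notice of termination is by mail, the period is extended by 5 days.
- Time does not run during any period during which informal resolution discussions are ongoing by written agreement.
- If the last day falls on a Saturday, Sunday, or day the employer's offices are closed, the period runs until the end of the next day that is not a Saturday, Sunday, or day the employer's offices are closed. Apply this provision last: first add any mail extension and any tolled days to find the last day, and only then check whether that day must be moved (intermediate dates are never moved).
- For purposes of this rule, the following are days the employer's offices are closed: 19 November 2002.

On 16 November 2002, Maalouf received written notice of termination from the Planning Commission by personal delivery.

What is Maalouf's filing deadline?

November 25, 2002

9 days after 16 November 2002 is November 25, 2002.
Service was not by mail, so no mail extension applies.
November 25, 2002 is a Monday and not a day the employer's offices are closed, so no extension applies.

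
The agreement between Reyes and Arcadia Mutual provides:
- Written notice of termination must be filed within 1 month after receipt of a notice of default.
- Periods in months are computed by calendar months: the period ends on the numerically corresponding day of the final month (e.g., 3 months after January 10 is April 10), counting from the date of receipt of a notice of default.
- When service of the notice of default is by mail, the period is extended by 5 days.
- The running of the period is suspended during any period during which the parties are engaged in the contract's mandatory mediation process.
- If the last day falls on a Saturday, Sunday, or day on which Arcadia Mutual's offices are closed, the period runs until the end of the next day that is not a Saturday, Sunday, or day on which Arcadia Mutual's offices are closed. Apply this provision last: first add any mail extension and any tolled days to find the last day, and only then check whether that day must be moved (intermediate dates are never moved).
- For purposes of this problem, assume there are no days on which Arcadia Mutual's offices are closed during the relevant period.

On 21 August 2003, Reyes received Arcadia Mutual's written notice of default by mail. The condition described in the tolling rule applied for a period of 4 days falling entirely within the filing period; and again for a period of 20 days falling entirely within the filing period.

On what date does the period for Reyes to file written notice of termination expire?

1 month after 21 August 2003 is September 21, 2003.
Service was by mail, adding 5 days: September 21, 2003 + 5 days = September 26, 2003.
Tolling adds 4 days: September 26, 2003 + 4 days = September 30, 2003.
Tolling adds 20 days: September 30, 2003 + 20 days = October 20, 2003.
October 20, 2003 is a Monday and not a day on which Arcadia Mutual's offices are closed, so no extension applies.

October 20, 2003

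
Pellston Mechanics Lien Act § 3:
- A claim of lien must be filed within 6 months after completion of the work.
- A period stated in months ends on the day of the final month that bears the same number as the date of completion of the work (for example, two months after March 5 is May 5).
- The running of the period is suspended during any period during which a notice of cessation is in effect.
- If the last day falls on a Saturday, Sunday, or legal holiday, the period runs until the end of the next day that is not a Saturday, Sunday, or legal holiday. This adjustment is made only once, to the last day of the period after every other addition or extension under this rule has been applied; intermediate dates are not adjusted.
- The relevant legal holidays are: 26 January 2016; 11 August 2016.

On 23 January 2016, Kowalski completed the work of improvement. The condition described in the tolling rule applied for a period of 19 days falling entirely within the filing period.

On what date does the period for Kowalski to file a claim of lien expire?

August 12, 2016

6 months after 23 January 2016 is July 23, 2016.
Tolling adds 19 days: July 23, 2016 + 19 days = August 11, 2016.
August 11, 2016 is a listed holiday. The next qualifying day is August 12, 2016.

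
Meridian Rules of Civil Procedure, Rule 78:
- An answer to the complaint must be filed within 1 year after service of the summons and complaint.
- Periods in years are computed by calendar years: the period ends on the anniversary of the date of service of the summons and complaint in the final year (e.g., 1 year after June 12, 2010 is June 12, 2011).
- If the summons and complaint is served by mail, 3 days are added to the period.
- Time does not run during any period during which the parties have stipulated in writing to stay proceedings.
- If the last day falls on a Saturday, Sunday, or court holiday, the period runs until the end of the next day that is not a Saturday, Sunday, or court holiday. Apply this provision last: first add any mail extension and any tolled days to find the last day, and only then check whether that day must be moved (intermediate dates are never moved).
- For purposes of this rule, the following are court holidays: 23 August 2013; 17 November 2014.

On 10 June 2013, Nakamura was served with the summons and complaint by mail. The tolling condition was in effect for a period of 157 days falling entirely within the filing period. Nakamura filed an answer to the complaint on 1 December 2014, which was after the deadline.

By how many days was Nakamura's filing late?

1 year after 10 June 2013 is June 10, 2014.
Service was by mail, adding 3 days: June 10, 2014 + 3 days = June 13, 2014.
Tolling adds 157 days: June 13, 2014 + 157 days = November 17, 2014.
November 17, 2014 is a listed holiday. The next qualifying day is November 18, 2014.
The deadline is November 18, 2014; from November 18, 2014 to December 1, 2014 is 13 days.

13 days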